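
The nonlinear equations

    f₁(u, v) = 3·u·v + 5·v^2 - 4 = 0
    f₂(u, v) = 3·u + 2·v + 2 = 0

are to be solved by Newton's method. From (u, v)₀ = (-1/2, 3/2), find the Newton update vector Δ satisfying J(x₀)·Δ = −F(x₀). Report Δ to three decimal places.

At (-1/2, 3/2): F = (5.000, 3.500).
Jacobian J = [[3·v, 3·u + 10·v], [3, 2]].
At the point, J = [[4.500, 13.500], [3.000, 2.000]] (det J = -31.500).
Solving J·Δ = −F gives Δ = (-1.183, 0.024).

(-1.183, 0.024)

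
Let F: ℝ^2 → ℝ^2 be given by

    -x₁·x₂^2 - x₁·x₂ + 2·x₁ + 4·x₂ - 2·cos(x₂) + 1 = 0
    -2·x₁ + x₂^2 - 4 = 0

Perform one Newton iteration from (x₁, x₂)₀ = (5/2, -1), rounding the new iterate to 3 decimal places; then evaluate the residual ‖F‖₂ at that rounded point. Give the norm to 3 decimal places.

15.512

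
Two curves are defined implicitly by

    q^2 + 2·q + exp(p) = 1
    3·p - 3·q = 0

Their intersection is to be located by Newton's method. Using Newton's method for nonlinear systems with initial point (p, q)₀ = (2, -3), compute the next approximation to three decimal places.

(5.131, 5.131)

At (2, -3): F = (9.38906, 15.000).
Jacobian J = [[exp(p), 2·q + 2], [3, -3]].
At the point, J = [[7.38906, -4.000], [3.000, -3.000]] (det J = -10.16717).
Solving J·Δ = −F gives Δ = (3.131, 8.131).
Then the next iterate is (p, q)₁ = (5.131, 5.131).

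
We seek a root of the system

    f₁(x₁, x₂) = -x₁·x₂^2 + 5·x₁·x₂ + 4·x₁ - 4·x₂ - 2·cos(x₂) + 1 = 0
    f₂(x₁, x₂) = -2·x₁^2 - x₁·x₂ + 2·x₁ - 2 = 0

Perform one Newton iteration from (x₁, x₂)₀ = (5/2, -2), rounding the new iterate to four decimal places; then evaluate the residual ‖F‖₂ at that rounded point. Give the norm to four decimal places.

At (5/2, -2): F = (-15.167706, -4.5000).
Jacobian J = [[-x₂^2 + 5·x₂ + 4, -2·x₁·x₂ + 5·x₁ + 2·sin(x₂) - 4], [-4·x₁ - x₂ + 2, -x₁]].
At the point, J = [[-10.0000, 16.681405], [-6.0000, -2.5000]] (det J = 125.088431).
Solving J·Δ = −F gives Δ = (-0.9032, 0.3678).
Then the next iterate is (x₁, x₂)₁ = (1.5968, -1.6322).
Re-evaluating at (1.5968, -1.6322): F = (-3.246753, -1.299644), so ‖F‖₂ = 3.4972.

3.4972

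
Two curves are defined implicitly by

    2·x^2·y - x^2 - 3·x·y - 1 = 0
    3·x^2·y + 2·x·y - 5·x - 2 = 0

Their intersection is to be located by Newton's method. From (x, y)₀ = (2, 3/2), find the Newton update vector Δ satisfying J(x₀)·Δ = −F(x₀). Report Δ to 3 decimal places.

At (2, 3/2): F = (-2.000, 12.000).
Jacobian J = [[4·x·y - 2·x - 3·y, 2·x^2 - 3·x], [6·x·y + 2·y - 5, 3·x^2 + 2·x]].
At the point, J = [[3.500, 2.000], [16.000, 16.000]] (det J = 24.000).
Solving J·Δ = −F gives Δ = (2.333, -3.083).

(2.333, -3.083)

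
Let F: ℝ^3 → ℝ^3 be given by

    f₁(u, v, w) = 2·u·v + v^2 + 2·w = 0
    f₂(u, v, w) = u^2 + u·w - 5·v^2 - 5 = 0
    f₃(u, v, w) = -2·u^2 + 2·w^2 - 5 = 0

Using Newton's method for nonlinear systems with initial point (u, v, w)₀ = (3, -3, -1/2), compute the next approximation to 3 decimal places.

(1.194, -1.211, -0.917)

At (3, -3, -1/2): F = (-10.000, -42.500, -22.500).
Jacobian J = [[2·v, 2·u + 2·v, 2], [2·u + w, -10·v, u], [-4·u, 0, 4·w]].
At the point, J = [[-6.000, 0.000, 2.000], [5.500, 30.000, 3.000], [-12.000, 0.000, -2.000]] (det J = 1080.000).
Solving J·Δ = −F gives Δ = (-1.806, 1.789, -0.417).
Then the next iterate is (u, v, w)₁ = (1.194, -1.211, -0.917).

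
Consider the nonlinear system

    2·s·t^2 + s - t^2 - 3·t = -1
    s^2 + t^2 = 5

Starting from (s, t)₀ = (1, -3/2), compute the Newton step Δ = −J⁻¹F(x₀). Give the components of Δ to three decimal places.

At (1, -3/2): F = (8.750, -1.750).
Jacobian J = [[2·t^2 + 1, 4·s·t - 2·t - 3], [2·s, 2·t]].
At the point, J = [[5.500, -6.000], [2.000, -3.000]] (det J = -4.500).
Solving J·Δ = −F gives Δ = (-8.167, -6.028).

(-8.167, -6.028)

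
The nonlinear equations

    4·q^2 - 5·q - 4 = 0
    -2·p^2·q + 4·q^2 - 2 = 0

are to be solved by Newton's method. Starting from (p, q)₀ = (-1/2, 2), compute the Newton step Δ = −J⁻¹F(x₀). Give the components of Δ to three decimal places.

(-2.545, -0.182)

At (-1/2, 2): F = (2.000, 13.000).
Jacobian J = [[0, 8·q - 5], [-4·p·q, -2·p^2 + 8·q]].
At the point, J = [[0.000, 11.000], [4.000, 15.500]] (det J = -44.000).
Solving J·Δ = −F gives Δ = (-2.545, -0.182).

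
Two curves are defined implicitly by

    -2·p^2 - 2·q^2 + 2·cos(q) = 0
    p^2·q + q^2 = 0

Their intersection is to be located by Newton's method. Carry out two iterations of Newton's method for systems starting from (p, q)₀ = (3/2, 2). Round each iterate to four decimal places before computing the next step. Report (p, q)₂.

At (3/2, 2): F = (-13.332294, 8.5000).
Jacobian J = [[-4·p, -4·q - 2·sin(q)], [2·p·q, p^2 + 2·q]].
At the point, J = [[-6.0000, -9.818595], [6.0000, 6.2500]] (det J = 21.411569).
Solving J·Δ = −F gives Δ = (-0.0061, -1.3541).
Then the next iterate is (p, q)₁ = (1.4939, 0.6459).
Round to (1.4939, 0.6459) and repeat: F = (-3.700731, 1.858666), J = [[-5.9756, -3.787435], [1.929820, 3.523537]].
Δ = (-0.4365, -0.2884), so (p, q)₂ = (1.0574, 0.3575).

(1.0574, 0.3575)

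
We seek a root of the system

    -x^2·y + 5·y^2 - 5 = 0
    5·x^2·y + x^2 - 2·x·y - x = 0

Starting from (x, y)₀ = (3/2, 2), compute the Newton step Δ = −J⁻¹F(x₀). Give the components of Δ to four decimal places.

At (3/2, 2): F = (10.5000, 17.2500).
Jacobian J = [[-2·x·y, -x^2 + 10·y], [10·x·y + 2·x - 2·y - 1, 5·x^2 - 2·x]].
At the point, J = [[-6.0000, 17.7500], [28.0000, 8.2500]] (det J = -546.5000).
Solving J·Δ = −F gives Δ = (-0.4018, -0.7274).

(-0.4018, -0.7274)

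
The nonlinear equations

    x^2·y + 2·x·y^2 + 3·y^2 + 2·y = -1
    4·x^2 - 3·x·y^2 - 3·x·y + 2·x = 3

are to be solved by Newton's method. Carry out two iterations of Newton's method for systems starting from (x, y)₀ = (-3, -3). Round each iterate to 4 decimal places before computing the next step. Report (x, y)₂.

(-2.1186, -0.7112)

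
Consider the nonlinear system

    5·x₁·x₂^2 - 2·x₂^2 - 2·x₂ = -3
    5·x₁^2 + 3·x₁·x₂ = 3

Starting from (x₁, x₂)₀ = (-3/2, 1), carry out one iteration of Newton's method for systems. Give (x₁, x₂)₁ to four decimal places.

At (-3/2, 1): F = (-8.5000, 3.7500).
Jacobian J = [[5·x₂^2, 10·x₁·x₂ - 4·x₂ - 2], [10·x₁ + 3·x₂, 3·x₁]].
At the point, J = [[5.0000, -21.0000], [-12.0000, -4.5000]] (det J = -274.5000).
Solving J·Δ = −F gives Δ = (0.4262, -0.3033).
Then the next iterate is (x₁, x₂)₁ = (-1.0738, 0.6967).

(-1.0738, 0.6967)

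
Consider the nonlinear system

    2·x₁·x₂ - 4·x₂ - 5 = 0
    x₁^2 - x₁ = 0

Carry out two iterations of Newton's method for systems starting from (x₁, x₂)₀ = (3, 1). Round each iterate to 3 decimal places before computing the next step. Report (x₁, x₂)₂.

(1.246, -22.746)

At (3, 1): F = (-3.000, 6.000).
Jacobian J = [[2·x₂, 2·x₁ - 4], [2·x₁ - 1, 0]].
At the point, J = [[2.000, 2.000], [5.000, 0.000]] (det J = -10.000).
Solving J·Δ = −F gives Δ = (-1.200, 2.700).
Then the next iterate is (x₁, x₂)₁ = (1.800, 3.700).
Round to (1.800, 3.700) and repeat: F = (-6.480, 1.440), J = [[7.400, -0.400], [2.600, 0.000]].
Δ = (-0.554, -26.446), so (x₁, x₂)₂ = (1.246, -22.746).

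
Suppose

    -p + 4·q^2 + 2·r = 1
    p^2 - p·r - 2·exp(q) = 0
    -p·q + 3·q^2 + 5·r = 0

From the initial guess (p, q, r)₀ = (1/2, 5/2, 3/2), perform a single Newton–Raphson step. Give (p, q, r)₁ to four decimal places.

At (1/2, 5/2, 3/2): F = (26.5000, -24.864988, 25.0000).
Jacobian J = [[-1, 8·q, 2], [2·p - r, -2·exp(q), -p], [-q, -p + 6·q, 5]].
At the point, J = [[-1.0000, 20.0000, 2.0000], [-0.5000, -24.364988, -0.5000], [-2.5000, 14.5000, 5.0000]] (det J = 53.2500).
Solving J·Δ = −F gives Δ = (5.6821, -1.1620, 1.2108).
Then the next iterate is (p, q, r)₁ = (6.1821, 1.3380, 2.7108).

(6.1821, 1.3380, 2.7108)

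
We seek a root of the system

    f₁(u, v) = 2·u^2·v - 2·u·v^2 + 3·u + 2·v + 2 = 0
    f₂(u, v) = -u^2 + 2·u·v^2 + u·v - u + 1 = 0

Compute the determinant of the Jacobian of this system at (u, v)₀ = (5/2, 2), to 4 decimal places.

359.5000

J = [[4·u·v - 2·v^2 + 3, 2·u^2 - 4·u·v + 2], [-2·u + 2·v^2 + v - 1, 4·u·v + u]].
At the point, J = [[15.0000, -5.5000], [4.0000, 22.5000]].
det J = 359.5000.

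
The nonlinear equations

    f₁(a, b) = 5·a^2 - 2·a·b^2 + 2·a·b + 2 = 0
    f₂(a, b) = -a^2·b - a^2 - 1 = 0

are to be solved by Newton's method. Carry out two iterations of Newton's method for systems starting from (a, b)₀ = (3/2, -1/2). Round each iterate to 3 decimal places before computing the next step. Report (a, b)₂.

At (3/2, -1/2): F = (11.000, -2.125).
Jacobian J = [[10·a - 2·b^2 + 2·b, -4·a·b + 2·a], [-2·a·b - 2·a, -a^2]].
At the point, J = [[13.500, 6.000], [-1.500, -2.250]] (det J = -21.375).
Solving J·Δ = −F gives Δ = (-0.561, -0.570).
Then the next iterate is (a, b)₁ = (0.939, -1.070).
Round to (0.939, -1.070) and repeat: F = (2.24902, -0.93828), J = [[4.96020, 5.89692], [0.13146, -0.88172]].
Δ = (0.689, -0.961), so (a, b)₂ = (1.628, -2.031).

(1.628, -2.031)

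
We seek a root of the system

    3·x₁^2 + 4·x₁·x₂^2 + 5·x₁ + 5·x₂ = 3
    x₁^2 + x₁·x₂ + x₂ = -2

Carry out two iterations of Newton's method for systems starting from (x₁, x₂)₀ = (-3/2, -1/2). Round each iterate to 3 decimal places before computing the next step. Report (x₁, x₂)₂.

At (-3/2, -1/2): F = (-7.750, 4.500).
Jacobian J = [[6·x₁ + 4·x₂^2 + 5, 8·x₁·x₂ + 5], [2·x₁ + x₂, x₁ + 1]].
At the point, J = [[-3.000, 11.000], [-3.500, -0.500]] (det J = 40.000).
Solving J·Δ = −F gives Δ = (1.141, 1.016).
Then the next iterate is (x₁, x₂)₁ = (-0.359, 0.516).
Round to (-0.359, 0.516) and repeat: F = (-2.21070, 2.45964), J = [[3.91102, 3.51805], [-0.202, 0.641]].
Δ = (3.130, -2.851), so (x₁, x₂)₂ = (2.771, -2.335).

(2.771, -2.335)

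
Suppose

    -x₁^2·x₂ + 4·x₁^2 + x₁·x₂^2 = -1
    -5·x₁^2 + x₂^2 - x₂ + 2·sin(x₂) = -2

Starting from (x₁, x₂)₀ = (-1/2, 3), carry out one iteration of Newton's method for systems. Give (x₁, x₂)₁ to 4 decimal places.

(-0.8227, 1.2057)

At (-1/2, 3): F = (-3.2500, 7.032240).
Jacobian J = [[-2·x₁·x₂ + 8·x₁ + x₂^2, -x₁^2 + 2·x₁·x₂], [-10·x₁, 2·x₂ + 2·cos(x₂) - 1]].
At the point, J = [[8.0000, -3.2500], [5.0000, 3.020015]] (det J = 40.410120).
Solving J·Δ = −F gives Δ = (-0.3227, -1.7943).
Then the next iterate is (x₁, x₂)₁ = (-0.8227, 1.2057).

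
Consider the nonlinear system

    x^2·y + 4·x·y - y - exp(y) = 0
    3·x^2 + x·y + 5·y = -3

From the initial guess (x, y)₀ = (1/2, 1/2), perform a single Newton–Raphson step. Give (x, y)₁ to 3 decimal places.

At (1/2, 1/2): F = (-1.02372, 6.500).
Jacobian J = [[2·x·y + 4·y, x^2 + 4·x - exp(y) - 1], [6·x + y, x + 5]].
At the point, J = [[2.500, -0.39872], [3.500, 5.500]] (det J = 15.14552).
Solving J·Δ = −F gives Δ = (0.201, -1.309).
Then the next iterate is (x, y)₁ = (0.701, -0.809).

(0.701, -0.809)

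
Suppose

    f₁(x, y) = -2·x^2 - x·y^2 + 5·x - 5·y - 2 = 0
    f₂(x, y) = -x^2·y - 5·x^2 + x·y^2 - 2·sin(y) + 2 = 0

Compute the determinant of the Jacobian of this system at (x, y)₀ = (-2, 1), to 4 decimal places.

-83.9673

J = [[-4·x - y^2 + 5, -2·x·y - 5], [-2·x·y - 10·x + y^2, -x^2 + 2·x·y - 2·cos(y)]].
At the point, J = [[12.0000, -1.0000], [25.0000, -9.080605]].
det J = -83.9673.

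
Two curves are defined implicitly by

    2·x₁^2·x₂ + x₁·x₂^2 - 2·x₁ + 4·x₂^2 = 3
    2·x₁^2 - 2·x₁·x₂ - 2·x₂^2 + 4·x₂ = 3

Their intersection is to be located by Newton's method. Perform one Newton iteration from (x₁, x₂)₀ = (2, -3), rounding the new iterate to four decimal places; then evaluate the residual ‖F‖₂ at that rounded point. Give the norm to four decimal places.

At (2, -3): F = (23.0000, -13.0000).
Jacobian J = [[4·x₁·x₂ + x₂^2 - 2, 2·x₁^2 + 2·x₁·x₂ + 8·x₂], [4·x₁ - 2·x₂, -2·x₁ - 4·x₂ + 4]].
At the point, J = [[-17.0000, -28.0000], [14.0000, 12.0000]] (det J = 188.0000).
Solving J·Δ = −F gives Δ = (0.4681, 0.5372).
Then the next iterate is (x₁, x₂)₁ = (2.4681, -2.4628).
Re-evaluating at (2.4681, -2.4628): F = (1.290930, -0.642059), so ‖F‖₂ = 1.4418.

1.4418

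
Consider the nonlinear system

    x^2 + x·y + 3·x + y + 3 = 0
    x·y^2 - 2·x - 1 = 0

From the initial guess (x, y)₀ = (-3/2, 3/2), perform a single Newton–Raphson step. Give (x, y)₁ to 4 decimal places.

At (-3/2, 3/2): F = (0.0000, -1.3750).
Jacobian J = [[2·x + y + 3, x + 1], [y^2 - 2, 2·x·y]].
At the point, J = [[1.5000, -0.5000], [0.2500, -4.5000]] (det J = -6.6250).
Solving J·Δ = −F gives Δ = (-0.1038, -0.3113).
Then the next iterate is (x, y)₁ = (-1.6038, 1.1887).

(-1.6038, 1.1887)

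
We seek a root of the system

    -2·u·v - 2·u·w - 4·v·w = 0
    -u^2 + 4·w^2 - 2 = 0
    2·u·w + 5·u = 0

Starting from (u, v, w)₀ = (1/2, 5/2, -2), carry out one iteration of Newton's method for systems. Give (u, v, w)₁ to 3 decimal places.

(-0.950, 1.000, -1.050)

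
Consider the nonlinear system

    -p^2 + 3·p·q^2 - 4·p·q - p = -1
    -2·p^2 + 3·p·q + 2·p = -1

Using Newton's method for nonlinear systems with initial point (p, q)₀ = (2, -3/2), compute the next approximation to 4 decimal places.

(1.1656, -0.9603)

At (2, -3/2): F = (20.5000, -12.0000).
Jacobian J = [[-2·p + 3·q^2 - 4·q - 1, 6·p·q - 4·p], [-4·p + 3·q + 2, 3·p]].
At the point, J = [[7.7500, -26.0000], [-10.5000, 6.0000]] (det J = -226.5000).
Solving J·Δ = −F gives Δ = (-0.8344, 0.5397).
Then the next iterate is (p, q)₁ = (1.1656, -0.9603).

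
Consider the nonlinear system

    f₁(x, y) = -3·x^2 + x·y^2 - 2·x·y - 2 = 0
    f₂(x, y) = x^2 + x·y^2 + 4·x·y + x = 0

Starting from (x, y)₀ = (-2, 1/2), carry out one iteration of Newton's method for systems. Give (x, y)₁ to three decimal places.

(-0.829, 0.162)

At (-2, 1/2): F = (-12.500, -2.500).
Jacobian J = [[-6·x + y^2 - 2·y, 2·x·y - 2·x], [2·x + y^2 + 4·y + 1, 2·x·y + 4·x]].
At the point, J = [[11.250, 2.000], [-0.750, -10.000]] (det J = -111.000).
Solving J·Δ = −F gives Δ = (1.171, -0.338).
Then the next iterate is (x, y)₁ = (-0.829, 0.162).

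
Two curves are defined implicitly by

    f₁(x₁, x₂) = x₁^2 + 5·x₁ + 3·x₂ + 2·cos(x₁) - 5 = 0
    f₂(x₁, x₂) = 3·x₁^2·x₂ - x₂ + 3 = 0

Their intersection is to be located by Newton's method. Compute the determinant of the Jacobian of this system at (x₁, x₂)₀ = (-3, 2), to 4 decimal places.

89.3382

J = [[2·x₁ - 2·sin(x₁) + 5, 3], [6·x₁·x₂, 3·x₁^2 - 1]].
At the point, J = [[-0.717760, 3.0000], [-36.0000, 26.0000]].
det J = 89.3382.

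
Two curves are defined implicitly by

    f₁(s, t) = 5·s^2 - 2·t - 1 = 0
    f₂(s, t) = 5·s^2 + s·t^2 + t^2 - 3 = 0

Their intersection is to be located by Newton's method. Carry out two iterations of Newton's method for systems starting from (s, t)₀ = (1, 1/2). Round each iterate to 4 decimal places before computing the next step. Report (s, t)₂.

At (1, 1/2): F = (3.0000, 2.5000).
Jacobian J = [[10·s, -2], [10·s + t^2, 2·s·t + 2·t]].
At the point, J = [[10.0000, -2.0000], [10.2500, 2.0000]] (det J = 40.5000).
Solving J·Δ = −F gives Δ = (-0.2716, 0.1420).
Then the next iterate is (s, t)₁ = (0.7284, 0.6420).
Round to (0.7284, 0.6420) and repeat: F = (0.368833, 0.365217), J = [[7.2840, -2.0000], [7.696164, 2.219266]].
Δ = (-0.0491, 0.0057), so (s, t)₂ = (0.6793, 0.6477).

(0.6793, 0.6477)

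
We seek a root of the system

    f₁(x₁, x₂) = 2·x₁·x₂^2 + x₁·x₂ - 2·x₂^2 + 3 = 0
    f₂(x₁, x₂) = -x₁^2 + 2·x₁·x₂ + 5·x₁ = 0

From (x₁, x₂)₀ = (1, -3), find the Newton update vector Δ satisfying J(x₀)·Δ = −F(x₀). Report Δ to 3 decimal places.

(-0.061, 0.909)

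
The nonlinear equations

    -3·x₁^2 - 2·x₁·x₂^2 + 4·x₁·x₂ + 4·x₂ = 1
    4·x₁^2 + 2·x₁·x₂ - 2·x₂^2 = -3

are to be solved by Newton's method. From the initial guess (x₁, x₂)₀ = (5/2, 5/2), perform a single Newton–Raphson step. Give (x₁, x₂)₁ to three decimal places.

At (5/2, 5/2): F = (-16.000, 28.000).
Jacobian J = [[-6·x₁ - 2·x₂^2 + 4·x₂, -4·x₁·x₂ + 4·x₁ + 4], [8·x₁ + 2·x₂, 2·x₁ - 4·x₂]].
At the point, J = [[-17.500, -11.000], [25.000, -5.000]] (det J = 362.500).
Solving J·Δ = −F gives Δ = (-1.070, 0.248).
Then the next iterate is (x₁, x₂)₁ = (1.430, 2.748).

(1.430, 2.748)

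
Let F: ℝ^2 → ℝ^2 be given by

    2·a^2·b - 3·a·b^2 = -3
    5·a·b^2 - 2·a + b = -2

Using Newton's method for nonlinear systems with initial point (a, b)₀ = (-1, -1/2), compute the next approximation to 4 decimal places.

(-3.7778, -1.2222)

At (-1, -1/2): F = (2.7500, 2.2500).
Jacobian J = [[4·a·b - 3·b^2, 2·a^2 - 6·a·b], [5·b^2 - 2, 10·a·b + 1]].
At the point, J = [[1.2500, -1.0000], [-0.7500, 6.0000]] (det J = 6.7500).
Solving J·Δ = −F gives Δ = (-2.7778, -0.7222).
Then the next iterate is (a, b)₁ = (-3.7778, -1.2222).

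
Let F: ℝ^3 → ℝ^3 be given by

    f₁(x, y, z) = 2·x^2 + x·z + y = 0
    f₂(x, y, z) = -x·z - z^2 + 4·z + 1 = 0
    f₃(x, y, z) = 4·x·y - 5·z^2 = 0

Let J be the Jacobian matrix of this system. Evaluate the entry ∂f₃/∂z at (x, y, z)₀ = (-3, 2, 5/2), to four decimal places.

-25.0000

∂f₃/∂z = -10·z.
At (-3, 2, 5/2) this is -25.0000.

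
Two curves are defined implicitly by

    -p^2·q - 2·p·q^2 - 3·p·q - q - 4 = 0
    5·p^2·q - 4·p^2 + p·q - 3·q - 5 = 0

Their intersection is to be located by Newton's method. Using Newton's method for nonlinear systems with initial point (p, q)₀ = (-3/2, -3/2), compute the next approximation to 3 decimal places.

(-0.697, -1.854)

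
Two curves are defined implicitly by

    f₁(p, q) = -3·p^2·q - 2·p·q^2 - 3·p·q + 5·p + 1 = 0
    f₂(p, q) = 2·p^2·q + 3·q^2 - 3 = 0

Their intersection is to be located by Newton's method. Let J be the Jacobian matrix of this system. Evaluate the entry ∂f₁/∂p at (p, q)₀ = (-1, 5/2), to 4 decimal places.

∂f₁/∂p = -6·p·q - 2·q^2 - 3·q + 5.
At (-1, 5/2) this is 0.0000.

0.0000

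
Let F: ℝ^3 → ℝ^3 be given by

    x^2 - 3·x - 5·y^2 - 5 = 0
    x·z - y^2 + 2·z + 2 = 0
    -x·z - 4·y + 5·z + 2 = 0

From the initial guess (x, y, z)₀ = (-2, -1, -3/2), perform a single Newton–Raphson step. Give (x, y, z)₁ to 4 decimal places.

At (-2, -1, -3/2): F = (0.0000, 1.0000, -4.5000).
Jacobian J = [[2·x - 3, -10·y, 0], [z, -2·y, x + 2], [-z, -4, -x + 5]].
At the point, J = [[-7.0000, 10.0000, 0.0000], [-1.5000, 2.0000, 0.0000], [1.5000, -4.0000, 7.0000]] (det J = 7.0000).
Solving J·Δ = −F gives Δ = (10.0000, 7.0000, 2.5000).
Then the next iterate is (x, y, z)₁ = (8.0000, 6.0000, 1.0000).

(8.0000, 6.0000, 1.0000)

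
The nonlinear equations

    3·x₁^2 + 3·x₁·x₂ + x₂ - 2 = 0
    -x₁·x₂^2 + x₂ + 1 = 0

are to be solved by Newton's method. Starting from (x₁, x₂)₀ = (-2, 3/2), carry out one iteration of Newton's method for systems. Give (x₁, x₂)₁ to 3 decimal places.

(-1.176, 0.765)

At (-2, 3/2): F = (2.500, 7.000).
Jacobian J = [[6·x₁ + 3·x₂, 3·x₁ + 1], [-x₂^2, -2·x₁·x₂ + 1]].
At the point, J = [[-7.500, -5.000], [-2.250, 7.000]] (det J = -63.750).
Solving J·Δ = −F gives Δ = (0.824, -0.735).
Then the next iterate is (x₁, x₂)₁ = (-1.176, 0.765).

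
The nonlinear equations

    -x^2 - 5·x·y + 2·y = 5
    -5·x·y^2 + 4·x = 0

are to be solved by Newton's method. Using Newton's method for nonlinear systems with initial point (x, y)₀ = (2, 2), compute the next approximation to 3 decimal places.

(0.278, 1.889)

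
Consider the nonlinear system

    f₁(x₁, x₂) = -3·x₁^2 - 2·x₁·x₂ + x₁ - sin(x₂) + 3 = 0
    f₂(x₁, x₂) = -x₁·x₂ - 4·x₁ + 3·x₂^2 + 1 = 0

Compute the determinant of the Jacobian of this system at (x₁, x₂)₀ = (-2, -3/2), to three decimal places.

-102.177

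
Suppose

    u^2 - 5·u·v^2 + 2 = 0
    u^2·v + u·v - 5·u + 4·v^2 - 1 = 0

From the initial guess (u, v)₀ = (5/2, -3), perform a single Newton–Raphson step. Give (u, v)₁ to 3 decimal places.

(1.699, -2.037)

At (5/2, -3): F = (-104.250, -3.750).
Jacobian J = [[2·u - 5·v^2, -10·u·v], [2·u·v + v - 5, u^2 + u + 8·v]].
At the point, J = [[-40.000, 75.000], [-23.000, -15.250]] (det J = 2335.000).
Solving J·Δ = −F gives Δ = (-0.801, 0.963).
Then the next iterate is (u, v)₁ = (1.699, -2.037).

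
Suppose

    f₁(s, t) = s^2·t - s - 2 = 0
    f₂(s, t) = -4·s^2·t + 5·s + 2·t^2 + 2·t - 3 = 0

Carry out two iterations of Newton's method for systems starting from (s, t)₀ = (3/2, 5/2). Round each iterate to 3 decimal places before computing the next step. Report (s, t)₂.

At (3/2, 5/2): F = (2.125, -0.500).
Jacobian J = [[2·s·t - 1, s^2], [-8·s·t + 5, -4·s^2 + 4·t + 2]].
At the point, J = [[6.500, 2.250], [-25.000, 3.000]] (det J = 75.750).
Solving J·Δ = −F gives Δ = (-0.099, -0.658).
Then the next iterate is (s, t)₁ = (1.401, 1.842).
Round to (1.401, 1.842) and repeat: F = (0.21448, 0.01301), J = [[4.16128, 1.96280], [-15.64514, 1.51680]].
Δ = (-0.008, -0.092), so (s, t)₂ = (1.393, 1.750).

(1.393, 1.750)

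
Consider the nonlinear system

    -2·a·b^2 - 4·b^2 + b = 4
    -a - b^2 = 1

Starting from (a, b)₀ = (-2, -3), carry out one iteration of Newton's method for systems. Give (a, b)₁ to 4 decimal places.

(-2.3178, -1.7196)

At (-2, -3): F = (-7.0000, -8.0000).
Jacobian J = [[-2·b^2, -4·a·b - 8·b + 1], [-1, -2·b]].
At the point, J = [[-18.0000, 1.0000], [-1.0000, 6.0000]] (det J = -107.0000).
Solving J·Δ = −F gives Δ = (-0.3178, 1.2804).
Then the next iterate is (a, b)₁ = (-2.3178, -1.7196).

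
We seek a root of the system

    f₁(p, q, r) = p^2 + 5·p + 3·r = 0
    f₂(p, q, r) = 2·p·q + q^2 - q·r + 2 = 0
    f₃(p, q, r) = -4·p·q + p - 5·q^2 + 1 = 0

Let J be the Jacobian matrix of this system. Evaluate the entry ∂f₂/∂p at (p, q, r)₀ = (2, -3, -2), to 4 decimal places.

∂f₂/∂p = 2·q.
At (2, -3, -2) this is -6.0000.

-6.0000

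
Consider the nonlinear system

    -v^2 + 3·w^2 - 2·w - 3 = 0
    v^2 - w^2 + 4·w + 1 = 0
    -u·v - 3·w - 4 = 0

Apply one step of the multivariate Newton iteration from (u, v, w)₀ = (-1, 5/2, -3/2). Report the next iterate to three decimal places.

(0.500, 2.875, -1.625)

At (-1, 5/2, -3/2): F = (0.500, -1.000, 3.000).
Jacobian J = [[0, -2·v, 6·w - 2], [0, 2·v, -2·w + 4], [-v, -u, -3]].
At the point, J = [[0.000, -5.000, -11.000], [0.000, 5.000, 7.000], [-2.500, 1.000, -3.000]] (det J = -50.000).
Solving J·Δ = −F gives Δ = (1.500, 0.375, -0.125).
Then the next iterate is (u, v, w)₁ = (0.500, 2.875, -1.625).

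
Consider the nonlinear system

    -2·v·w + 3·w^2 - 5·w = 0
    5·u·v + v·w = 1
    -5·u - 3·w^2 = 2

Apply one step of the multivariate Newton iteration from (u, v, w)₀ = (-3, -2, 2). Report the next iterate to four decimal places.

(-1.1418, -1.4000, 1.3091)

At (-3, -2, 2): F = (10.0000, 25.0000, 1.0000).
Jacobian J = [[0, -2·w, -2·v + 6·w - 5], [5·v, 5·u + w, v], [-5, 0, -6·w]].
At the point, J = [[0.0000, -4.0000, 11.0000], [-10.0000, -13.0000, -2.0000], [-5.0000, 0.0000, -12.0000]] (det J = -275.0000).
Solving J·Δ = −F gives Δ = (1.8582, 0.6000, -0.6909).
Then the next iterate is (u, v, w)₁ = (-1.1418, -1.4000, 1.3091).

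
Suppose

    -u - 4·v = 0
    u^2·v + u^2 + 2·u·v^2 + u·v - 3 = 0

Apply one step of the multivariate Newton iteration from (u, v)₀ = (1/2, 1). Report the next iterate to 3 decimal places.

At (1/2, 1): F = (-4.500, -1.000).
Jacobian J = [[-1, -4], [2·u·v + 2·u + 2·v^2 + v, u^2 + 4·u·v + u]].
At the point, J = [[-1.000, -4.000], [5.000, 2.750]] (det J = 17.250).
Solving J·Δ = −F gives Δ = (0.949, -1.362).
Then the next iterate is (u, v)₁ = (1.449, -0.362).

(1.449, -0.362)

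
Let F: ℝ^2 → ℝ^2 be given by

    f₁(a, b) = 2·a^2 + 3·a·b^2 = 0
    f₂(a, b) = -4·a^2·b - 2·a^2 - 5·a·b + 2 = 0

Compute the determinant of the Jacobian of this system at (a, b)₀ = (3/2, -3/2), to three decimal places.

52.875

J = [[4·a + 3·b^2, 6·a·b], [-8·a·b - 4·a - 5·b, -4·a^2 - 5·a]].
At the point, J = [[12.750, -13.500], [19.500, -16.500]].
det J = 52.875.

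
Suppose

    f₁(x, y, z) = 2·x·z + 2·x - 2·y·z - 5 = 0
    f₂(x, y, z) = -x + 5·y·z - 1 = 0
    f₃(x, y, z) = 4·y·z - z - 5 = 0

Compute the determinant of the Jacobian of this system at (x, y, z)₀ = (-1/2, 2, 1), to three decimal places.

-14.000

J = [[2·z + 2, -2·z, 2·x - 2·y], [-1, 5·z, 5·y], [0, 4·z, 4·y - 1]].
At the point, J = [[4.000, -2.000, -5.000], [-1.000, 5.000, 10.000], [0.000, 4.000, 7.000]].
det J = -14.000.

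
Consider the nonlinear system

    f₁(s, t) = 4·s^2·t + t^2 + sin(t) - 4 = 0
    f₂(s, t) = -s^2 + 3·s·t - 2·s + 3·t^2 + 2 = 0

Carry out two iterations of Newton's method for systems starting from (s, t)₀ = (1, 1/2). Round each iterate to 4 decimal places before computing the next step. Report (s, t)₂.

(1.3458, 0.4612)

At (1, 1/2): F = (-1.270574, 1.2500).
Jacobian J = [[8·s·t, 4·s^2 + 2·t + cos(t)], [-2·s + 3·t - 2, 3·s + 6·t]].
At the point, J = [[4.0000, 5.877583], [-2.5000, 6.0000]] (det J = 38.693956).
Solving J·Δ = −F gives Δ = (0.3869, -0.0471).
Then the next iterate is (s, t)₁ = (1.3869, 0.4529).
Round to (1.3869, 0.4529) and repeat: F = (0.127291, -0.197555), J = [[5.025016, 9.498948], [-3.4151, 6.8781]].
Δ = (-0.0411, 0.0083), so (s, t)₂ = (1.3458, 0.4612).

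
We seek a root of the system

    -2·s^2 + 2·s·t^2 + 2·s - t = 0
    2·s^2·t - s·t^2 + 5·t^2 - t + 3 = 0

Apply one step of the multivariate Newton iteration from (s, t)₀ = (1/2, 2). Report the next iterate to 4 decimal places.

(0.6161, 0.8571)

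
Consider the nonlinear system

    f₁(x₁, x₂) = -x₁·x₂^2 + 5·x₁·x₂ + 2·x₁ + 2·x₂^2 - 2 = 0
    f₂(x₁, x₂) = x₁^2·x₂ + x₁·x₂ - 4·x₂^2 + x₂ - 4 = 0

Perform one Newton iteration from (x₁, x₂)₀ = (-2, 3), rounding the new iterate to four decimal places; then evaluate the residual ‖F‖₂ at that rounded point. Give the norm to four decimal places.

310.8128

At (-2, 3): F = (0.0000, -31.0000).
Jacobian J = [[-x₂^2 + 5·x₂ + 2, -2·x₁·x₂ + 5·x₁ + 4·x₂], [2·x₁·x₂ + x₂, x₁^2 + x₁ - 8·x₂ + 1]].
At the point, J = [[8.0000, 14.0000], [-9.0000, -21.0000]] (det J = -42.0000).
Solving J·Δ = −F gives Δ = (10.3333, -5.9048).
Then the next iterate is (x₁, x₂)₁ = (8.3333, -2.9048).
Re-evaluating at (8.3333, -2.9048): F = (-159.805767, -266.583430), so ‖F‖₂ = 310.8128.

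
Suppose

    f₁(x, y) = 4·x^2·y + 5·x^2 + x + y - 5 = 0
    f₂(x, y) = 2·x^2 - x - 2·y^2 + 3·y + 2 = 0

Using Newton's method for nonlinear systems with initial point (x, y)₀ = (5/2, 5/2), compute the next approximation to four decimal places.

(1.4057, 2.0930)

At (5/2, 5/2): F = (93.7500, 7.0000).
Jacobian J = [[8·x·y + 10·x + 1, 4·x^2 + 1], [4·x - 1, -4·y + 3]].
At the point, J = [[76.0000, 26.0000], [9.0000, -7.0000]] (det J = -766.0000).
Solving J·Δ = −F gives Δ = (-1.0943, -0.4070).
Then the next iterate is (x, y)₁ = (1.4057, 2.0930).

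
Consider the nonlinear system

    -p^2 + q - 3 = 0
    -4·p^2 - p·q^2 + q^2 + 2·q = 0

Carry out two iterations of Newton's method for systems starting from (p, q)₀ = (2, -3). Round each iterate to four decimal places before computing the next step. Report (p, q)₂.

(-0.3568, -18.4316)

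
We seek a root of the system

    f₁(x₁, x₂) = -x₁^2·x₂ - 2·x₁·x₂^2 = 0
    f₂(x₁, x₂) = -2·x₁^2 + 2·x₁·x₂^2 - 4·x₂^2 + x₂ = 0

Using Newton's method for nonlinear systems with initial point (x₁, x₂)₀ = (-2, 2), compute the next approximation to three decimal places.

At (-2, 2): F = (8.000, -38.000).
Jacobian J = [[-2·x₁·x₂ - 2·x₂^2, -x₁^2 - 4·x₁·x₂], [-4·x₁ + 2·x₂^2, 4·x₁·x₂ - 8·x₂ + 1]].
At the point, J = [[0.000, 12.000], [16.000, -31.000]] (det J = -192.000).
Solving J·Δ = −F gives Δ = (1.083, -0.667).
Then the next iterate is (x₁, x₂)₁ = (-0.917, 1.333).

(-0.917, 1.333)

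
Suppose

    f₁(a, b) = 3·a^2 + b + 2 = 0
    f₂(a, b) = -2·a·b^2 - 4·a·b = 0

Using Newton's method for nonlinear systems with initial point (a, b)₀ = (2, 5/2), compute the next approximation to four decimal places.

At (2, 5/2): F = (16.5000, -45.0000).
Jacobian J = [[6·a, 1], [-2·b^2 - 4·b, -4·a·b - 4·a]].
At the point, J = [[12.0000, 1.0000], [-22.5000, -28.0000]] (det J = -313.5000).
Solving J·Δ = −F gives Δ = (-1.3301, -0.5383).
Then the next iterate is (a, b)₁ = (0.6699, 1.9617).

(0.6699, 1.9617)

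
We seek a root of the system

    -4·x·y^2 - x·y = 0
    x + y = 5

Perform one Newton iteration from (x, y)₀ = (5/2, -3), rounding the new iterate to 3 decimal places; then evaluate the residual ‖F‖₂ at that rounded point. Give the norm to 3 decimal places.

0.282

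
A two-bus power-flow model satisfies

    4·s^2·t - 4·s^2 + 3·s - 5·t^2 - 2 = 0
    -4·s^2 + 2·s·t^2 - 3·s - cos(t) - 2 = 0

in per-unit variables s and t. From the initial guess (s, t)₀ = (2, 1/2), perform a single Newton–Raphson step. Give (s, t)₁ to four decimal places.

(0.6796, 0.3771)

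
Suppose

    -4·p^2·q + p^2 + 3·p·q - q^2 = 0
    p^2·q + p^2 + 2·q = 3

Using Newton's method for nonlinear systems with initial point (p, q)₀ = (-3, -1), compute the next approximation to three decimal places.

At (-3, -1): F = (53.000, -5.000).
Jacobian J = [[-8·p·q + 2·p + 3·q, -4·p^2 + 3·p - 2·q], [2·p·q + 2·p, p^2 + 2]].
At the point, J = [[-33.000, -43.000], [0.000, 11.000]] (det J = -363.000).
Solving J·Δ = −F gives Δ = (1.014, 0.455).
Then the next iterate is (p, q)₁ = (-1.986, -0.545).

(-1.986, -0.545)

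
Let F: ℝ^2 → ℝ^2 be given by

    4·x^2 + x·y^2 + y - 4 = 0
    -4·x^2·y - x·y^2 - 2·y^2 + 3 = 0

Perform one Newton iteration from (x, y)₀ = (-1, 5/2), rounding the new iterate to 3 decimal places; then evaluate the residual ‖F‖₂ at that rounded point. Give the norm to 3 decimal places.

3.338

At (-1, 5/2): F = (-3.750, -13.250).
Jacobian J = [[8·x + y^2, 2·x·y + 1], [-8·x·y - y^2, -4·x^2 - 2·x·y - 4·y]].
At the point, J = [[-1.750, -4.000], [13.750, -9.000]] (det J = 70.750).
Solving J·Δ = −F gives Δ = (0.272, -1.057).
Then the next iterate is (x, y)₁ = (-0.728, 1.443).
Re-evaluating at (-0.728, 1.443): F = (-1.95294, -2.70769), so ‖F‖₂ = 3.338.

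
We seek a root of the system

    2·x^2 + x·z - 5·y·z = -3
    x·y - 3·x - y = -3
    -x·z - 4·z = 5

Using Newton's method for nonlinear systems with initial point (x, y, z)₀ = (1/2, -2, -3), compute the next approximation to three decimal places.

At (1/2, -2, -3): F = (-28.000, 2.500, 8.500).
Jacobian J = [[4·x + z, -5·z, x - 5·y], [y - 3, x - 1, 0], [-z, 0, -x - 4]].
At the point, J = [[-1.000, 15.000, 10.500], [-5.000, -0.500, 0.000], [3.000, 0.000, -4.500]] (det J = -324.000).
Solving J·Δ = −F gives Δ = (0.464, 0.359, 2.198).
Then the next iterate is (x, y, z)₁ = (0.964, -1.641, -0.802).

(0.964, -1.641, -0.802)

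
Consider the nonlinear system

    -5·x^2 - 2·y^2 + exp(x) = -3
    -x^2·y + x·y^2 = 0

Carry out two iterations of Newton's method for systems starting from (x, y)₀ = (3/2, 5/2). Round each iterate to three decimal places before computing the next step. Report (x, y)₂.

(0.859, 1.069)

At (3/2, 5/2): F = (-16.26831, 3.750).
Jacobian J = [[-10·x + exp(x), -4·y], [-2·x·y + y^2, -x^2 + 2·x·y]].
At the point, J = [[-10.51831, -10.000], [-1.250, 5.250]] (det J = -67.72113).
Solving J·Δ = −F gives Δ = (-0.707, -0.883).
Then the next iterate is (x, y)₁ = (0.793, 1.617).
Round to (0.793, 1.617) and repeat: F = (-3.16361, 1.05660), J = [[-5.71998, -6.468], [0.05013, 1.93571]].
Δ = (0.066, -0.548), so (x, y)₂ = (0.859, 1.069).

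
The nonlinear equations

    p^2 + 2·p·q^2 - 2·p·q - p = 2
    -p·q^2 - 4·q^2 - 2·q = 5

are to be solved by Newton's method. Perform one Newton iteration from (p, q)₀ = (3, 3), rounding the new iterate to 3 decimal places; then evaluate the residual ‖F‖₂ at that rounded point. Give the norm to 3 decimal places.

20.355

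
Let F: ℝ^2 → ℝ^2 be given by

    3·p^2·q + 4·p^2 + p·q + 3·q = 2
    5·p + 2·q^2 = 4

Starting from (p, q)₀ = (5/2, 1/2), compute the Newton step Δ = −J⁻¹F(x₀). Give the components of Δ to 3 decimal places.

(-2.268, 1.170)

At (5/2, 1/2): F = (35.125, 9.000).
Jacobian J = [[6·p·q + 8·p + q, 3·p^2 + p + 3], [5, 4·q]].
At the point, J = [[28.000, 24.250], [5.000, 2.000]] (det J = -65.250).
Solving J·Δ = −F gives Δ = (-2.268, 1.170).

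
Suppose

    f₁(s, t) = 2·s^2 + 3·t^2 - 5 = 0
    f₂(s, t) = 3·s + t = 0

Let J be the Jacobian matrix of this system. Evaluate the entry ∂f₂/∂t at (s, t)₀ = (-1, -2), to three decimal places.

∂f₂/∂t = 1.
At (-1, -2) this is 1.000.

1.000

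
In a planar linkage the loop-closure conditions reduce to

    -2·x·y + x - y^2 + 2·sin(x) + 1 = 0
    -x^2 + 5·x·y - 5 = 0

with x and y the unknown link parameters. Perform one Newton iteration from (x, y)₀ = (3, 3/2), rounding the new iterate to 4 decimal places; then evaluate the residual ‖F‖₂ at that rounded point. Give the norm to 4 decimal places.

At (3, 3/2): F = (-6.967760, 8.5000).
Jacobian J = [[-2·y + 2·cos(x) + 1, -2·x - 2·y], [-2·x + 5·y, 5·x]].
At the point, J = [[-3.979985, -9.0000], [1.5000, 15.0000]] (det J = -46.199775).
Solving J·Δ = −F gives Δ = (-0.6064, -0.5060).
Then the next iterate is (x, y)₁ = (2.3936, 0.9940).
Re-evaluating at (2.3936, 0.9940): F = (-0.992576, 1.166871), so ‖F‖₂ = 1.5319.

1.5319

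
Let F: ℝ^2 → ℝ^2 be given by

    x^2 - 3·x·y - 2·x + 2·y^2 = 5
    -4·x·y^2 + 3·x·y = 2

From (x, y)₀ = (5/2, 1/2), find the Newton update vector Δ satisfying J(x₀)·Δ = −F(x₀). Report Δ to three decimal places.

(13.375, 2.375)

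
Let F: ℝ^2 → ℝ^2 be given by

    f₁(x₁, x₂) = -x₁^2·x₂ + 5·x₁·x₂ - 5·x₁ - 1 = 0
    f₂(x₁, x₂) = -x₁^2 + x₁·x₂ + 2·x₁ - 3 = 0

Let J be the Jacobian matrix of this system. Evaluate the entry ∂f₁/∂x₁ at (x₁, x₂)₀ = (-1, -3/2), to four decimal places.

-15.5000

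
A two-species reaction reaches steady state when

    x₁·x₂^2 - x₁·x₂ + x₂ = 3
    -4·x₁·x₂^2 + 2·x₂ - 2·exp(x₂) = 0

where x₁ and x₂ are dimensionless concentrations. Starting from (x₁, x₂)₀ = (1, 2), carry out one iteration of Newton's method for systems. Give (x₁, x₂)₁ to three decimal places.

At (1, 2): F = (1.000, -26.77811).
Jacobian J = [[x₂^2 - x₂, 2·x₁·x₂ - x₁ + 1], [-4·x₂^2, -8·x₁·x₂ - 2·exp(x₂) + 2]].
At the point, J = [[2.000, 4.000], [-16.000, -28.77811]] (det J = 6.44378).
Solving J·Δ = −F gives Δ = (-12.157, 5.828).
Then the next iterate is (x₁, x₂)₁ = (-11.157, 7.828).

(-11.157, 7.828)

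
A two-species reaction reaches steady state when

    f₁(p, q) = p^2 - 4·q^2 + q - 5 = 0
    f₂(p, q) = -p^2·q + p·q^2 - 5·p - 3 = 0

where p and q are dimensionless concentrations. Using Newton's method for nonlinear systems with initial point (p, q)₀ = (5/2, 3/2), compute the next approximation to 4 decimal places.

At (5/2, 3/2): F = (-6.2500, -19.2500).
Jacobian J = [[2·p, -8·q + 1], [-2·p·q + q^2 - 5, -p^2 + 2·p·q]].
At the point, J = [[5.0000, -11.0000], [-10.2500, 1.2500]] (det J = -106.5000).
Solving J·Δ = −F gives Δ = (-2.0616, -1.5053).
Then the next iterate is (p, q)₁ = (0.4384, -0.0053).

(0.4384, -0.0053)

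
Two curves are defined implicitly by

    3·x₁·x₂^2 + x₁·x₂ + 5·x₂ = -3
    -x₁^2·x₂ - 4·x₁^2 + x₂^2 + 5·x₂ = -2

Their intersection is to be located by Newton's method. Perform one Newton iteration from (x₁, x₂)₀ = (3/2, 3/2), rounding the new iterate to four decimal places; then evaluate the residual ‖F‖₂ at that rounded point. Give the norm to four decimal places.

7.0753

At (3/2, 3/2): F = (22.8750, -0.6250).
Jacobian J = [[3·x₂^2 + x₂, 6·x₁·x₂ + x₁ + 5], [-2·x₁·x₂ - 8·x₁, -x₁^2 + 2·x₂ + 5]].
At the point, J = [[8.2500, 20.0000], [-16.5000, 5.7500]] (det J = 377.4375).
Solving J·Δ = −F gives Δ = (-0.3816, -0.9863).
Then the next iterate is (x₁, x₂)₁ = (1.1184, 0.5137).
Re-evaluating at (1.1184, 0.5137): F = (7.028418, -0.813432), so ‖F‖₂ = 7.0753.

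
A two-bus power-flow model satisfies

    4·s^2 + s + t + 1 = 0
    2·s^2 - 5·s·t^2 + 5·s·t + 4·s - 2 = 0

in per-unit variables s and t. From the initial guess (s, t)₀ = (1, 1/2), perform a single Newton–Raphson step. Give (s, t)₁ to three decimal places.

(0.432, -0.892)

At (1, 1/2): F = (6.500, 5.250).
Jacobian J = [[8·s + 1, 1], [4·s - 5·t^2 + 5·t + 4, -10·s·t + 5·s]].
At the point, J = [[9.000, 1.000], [9.250, 0.000]] (det J = -9.250).
Solving J·Δ = −F gives Δ = (-0.568, -1.392).
Then the next iterate is (s, t)₁ = (0.432, -0.892).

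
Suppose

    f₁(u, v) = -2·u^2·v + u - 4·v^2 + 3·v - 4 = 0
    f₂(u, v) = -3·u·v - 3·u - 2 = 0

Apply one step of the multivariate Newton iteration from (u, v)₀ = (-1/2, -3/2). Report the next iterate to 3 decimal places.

At (-1/2, -3/2): F = (-17.250, -2.750).
Jacobian J = [[-4·u·v + 1, -2·u^2 - 8·v + 3], [-3·v - 3, -3·u]].
At the point, J = [[-2.000, 14.500], [1.500, 1.500]] (det J = -24.750).
Solving J·Δ = −F gives Δ = (0.566, 1.268).
Then the next iterate is (u, v)₁ = (0.066, -0.232).

(0.066, -0.232)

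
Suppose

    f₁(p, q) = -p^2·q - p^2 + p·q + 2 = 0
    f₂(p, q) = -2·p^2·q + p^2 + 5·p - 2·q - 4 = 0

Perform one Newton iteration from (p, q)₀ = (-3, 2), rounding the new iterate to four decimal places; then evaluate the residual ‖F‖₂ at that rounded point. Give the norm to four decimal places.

5.1590

At (-3, 2): F = (-31.0000, -50.0000).
Jacobian J = [[-2·p·q - 2·p + q, -p^2 + p], [-4·p·q + 2·p + 5, -2·p^2 - 2]].
At the point, J = [[20.0000, -12.0000], [23.0000, -20.0000]] (det J = -124.0000).
Solving J·Δ = −F gives Δ = (0.1613, -2.3145).
Then the next iterate is (p, q)₁ = (-2.8387, -0.3145).
Re-evaluating at (-2.8387, -0.3145): F = (-2.631137, -4.437663), so ‖F‖₂ = 5.1590.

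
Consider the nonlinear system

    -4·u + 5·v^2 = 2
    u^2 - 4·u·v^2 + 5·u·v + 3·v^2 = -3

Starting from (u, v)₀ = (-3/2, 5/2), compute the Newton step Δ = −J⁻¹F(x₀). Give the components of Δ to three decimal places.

(-1.066, -1.581)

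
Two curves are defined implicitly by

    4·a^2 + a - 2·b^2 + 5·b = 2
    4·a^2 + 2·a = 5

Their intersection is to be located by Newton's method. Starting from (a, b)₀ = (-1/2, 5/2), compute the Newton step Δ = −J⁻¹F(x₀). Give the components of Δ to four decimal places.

(-2.5000, 1.2000)

At (-1/2, 5/2): F = (-1.5000, -5.0000).
Jacobian J = [[8·a + 1, -4·b + 5], [8·a + 2, 0]].
At the point, J = [[-3.0000, -5.0000], [-2.0000, 0.0000]] (det J = -10.0000).
Solving J·Δ = −F gives Δ = (-2.5000, 1.2000).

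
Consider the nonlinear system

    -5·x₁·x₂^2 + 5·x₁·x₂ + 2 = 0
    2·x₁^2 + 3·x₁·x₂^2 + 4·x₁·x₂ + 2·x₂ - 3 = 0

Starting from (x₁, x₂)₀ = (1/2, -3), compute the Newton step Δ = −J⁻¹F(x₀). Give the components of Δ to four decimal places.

At (1/2, -3): F = (-28.0000, -1.0000).
Jacobian J = [[-5·x₂^2 + 5·x₂, -10·x₁·x₂ + 5·x₁], [4·x₁ + 3·x₂^2 + 4·x₂, 6·x₁·x₂ + 4·x₁ + 2]].
At the point, J = [[-60.0000, 17.5000], [17.0000, -5.0000]] (det J = 2.5000).
Solving J·Δ = −F gives Δ = (-63.0000, -214.4000).

(-63.0000, -214.4000)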